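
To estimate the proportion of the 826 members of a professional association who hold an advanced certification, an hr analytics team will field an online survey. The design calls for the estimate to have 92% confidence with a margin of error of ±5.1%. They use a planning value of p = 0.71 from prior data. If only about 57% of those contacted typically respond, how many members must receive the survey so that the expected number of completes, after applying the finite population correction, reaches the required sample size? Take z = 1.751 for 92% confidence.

Completed interviews needed (unadjusted): n₀ = 1.751² × 0.2059 / 0.051² ≈ 242.71 → 243.
FPC for N = 826: n = 243 / (1 + 242/826) = 243 / 1.2930 ≈ 187.94 → 188.
At a 57% response rate, contacts needed = 188 / 0.57 ≈ 329.82 → 330.

330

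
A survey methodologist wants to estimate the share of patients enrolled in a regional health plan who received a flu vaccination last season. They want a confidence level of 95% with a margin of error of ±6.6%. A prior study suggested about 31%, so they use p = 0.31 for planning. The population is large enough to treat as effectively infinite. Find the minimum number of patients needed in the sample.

For 95% confidence, z = 1.96.
With p = 0.31, p(1−p) = 0.2139.
n = z²·p(1−p)/E² = 1.96² × 0.2139 / 0.066² = 3.8416 × 0.2139 / 0.004356 ≈ 188.64.
Rounding up gives n = 189.

189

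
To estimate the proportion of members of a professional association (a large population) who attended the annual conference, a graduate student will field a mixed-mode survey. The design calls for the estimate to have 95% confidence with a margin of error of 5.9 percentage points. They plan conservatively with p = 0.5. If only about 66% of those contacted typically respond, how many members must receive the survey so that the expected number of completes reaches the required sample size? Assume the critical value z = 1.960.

419

Completed interviews needed: n₀ = 1.960² × 0.2500 / 0.059² ≈ 275.90 → 276.
At a 66% response rate, contacts needed = 276 / 0.66 ≈ 418.18 → 419.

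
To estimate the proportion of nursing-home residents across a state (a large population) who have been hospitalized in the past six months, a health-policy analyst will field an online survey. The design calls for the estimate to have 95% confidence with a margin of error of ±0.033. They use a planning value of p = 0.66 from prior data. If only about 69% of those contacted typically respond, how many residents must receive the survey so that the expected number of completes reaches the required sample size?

1148

For 95% confidence, z = 1.960.
Completed interviews needed: n₀ = 1.960² × 0.2244 / 0.033² ≈ 791.60 → 792.
At a 69% response rate, contacts needed = 792 / 0.69 ≈ 1147.83 → 1148.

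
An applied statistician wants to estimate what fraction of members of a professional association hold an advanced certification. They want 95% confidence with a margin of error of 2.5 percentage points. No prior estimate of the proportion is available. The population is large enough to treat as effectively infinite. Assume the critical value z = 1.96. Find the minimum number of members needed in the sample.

1537

With no prior estimate, use p = 0.5, giving p(1−p) = 0.25.
n = z²·p(1−p)/E² = 1.96² × 0.2500 / 0.025² = 3.8416 × 0.2500 / 0.000625 ≈ 1536.64.
Rounding up gives n = 1537.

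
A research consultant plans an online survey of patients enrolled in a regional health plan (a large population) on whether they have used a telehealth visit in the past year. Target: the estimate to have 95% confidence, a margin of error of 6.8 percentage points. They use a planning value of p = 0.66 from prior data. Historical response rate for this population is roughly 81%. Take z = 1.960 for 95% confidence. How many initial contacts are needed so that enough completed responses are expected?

231

Completed interviews needed: n₀ = 1.960² × 0.2244 / 0.068² ≈ 186.43 → 187.
At an 81% response rate, contacts needed = 187 / 0.81 ≈ 230.86 → 231.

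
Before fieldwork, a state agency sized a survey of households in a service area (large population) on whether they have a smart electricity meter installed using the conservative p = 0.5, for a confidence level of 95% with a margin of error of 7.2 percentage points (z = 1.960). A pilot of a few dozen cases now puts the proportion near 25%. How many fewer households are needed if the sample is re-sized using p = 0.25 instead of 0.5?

47

Conservative (p = 0.5): n = 1.960² × 0.25 / 0.072² ≈ 185.26 → 186.
Using p = 0.25: p(1−p) = 0.1875, so n = 1.960² × 0.1875 / 0.072² ≈ 138.95 → 139.
Reduction: 186 − 139 = 47.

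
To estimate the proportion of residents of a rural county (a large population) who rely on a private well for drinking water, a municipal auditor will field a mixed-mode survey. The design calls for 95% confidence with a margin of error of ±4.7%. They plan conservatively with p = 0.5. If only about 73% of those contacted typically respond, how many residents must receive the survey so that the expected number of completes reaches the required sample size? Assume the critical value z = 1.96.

596

Completed interviews needed: n₀ = 1.96² × 0.2500 / 0.047² ≈ 434.77 → 435.
At a 73% response rate, contacts needed = 435 / 0.73 ≈ 595.89 → 596.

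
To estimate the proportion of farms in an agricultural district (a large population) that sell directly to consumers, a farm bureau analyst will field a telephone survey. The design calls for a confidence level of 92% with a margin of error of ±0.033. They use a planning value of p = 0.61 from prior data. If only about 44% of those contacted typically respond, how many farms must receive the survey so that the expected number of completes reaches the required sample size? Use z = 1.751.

Completed interviews needed: n₀ = 1.751² × 0.2379 / 0.033² ≈ 669.79 → 670.
At a 44% response rate, contacts needed = 670 / 0.44 ≈ 1522.73 → 1523.

1523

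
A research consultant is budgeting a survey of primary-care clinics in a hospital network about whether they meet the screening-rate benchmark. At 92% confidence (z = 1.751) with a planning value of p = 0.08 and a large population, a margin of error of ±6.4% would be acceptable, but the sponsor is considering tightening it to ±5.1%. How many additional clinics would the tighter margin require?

At ±6.4%: n = 1.751² × 0.0736 / 0.064² ≈ 55.09 → 56.
At ±5.1%: n = 1.751² × 0.0736 / 0.051² ≈ 86.76 → 87.
Additional respondents: 87 − 56 = 31.

31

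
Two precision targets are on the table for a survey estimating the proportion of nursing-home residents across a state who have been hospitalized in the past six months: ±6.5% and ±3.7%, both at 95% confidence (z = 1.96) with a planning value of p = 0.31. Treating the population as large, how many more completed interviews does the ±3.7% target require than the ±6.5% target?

At ±6.5%: n = 1.96² × 0.2139 / 0.065² ≈ 194.49 → 195.
At ±3.7%: n = 1.96² × 0.2139 / 0.037² ≈ 600.23 → 601.
Additional respondents: 601 − 195 = 406.

406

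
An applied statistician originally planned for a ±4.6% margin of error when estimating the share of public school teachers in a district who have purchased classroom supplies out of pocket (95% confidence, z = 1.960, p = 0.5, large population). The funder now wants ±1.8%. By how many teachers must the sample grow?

At ±4.6%: n = 1.960² × 0.2500 / 0.046² ≈ 453.88 → 454.
At ±1.8%: n = 1.960² × 0.2500 / 0.018² ≈ 2964.20 → 2965.
Additional respondents: 2965 − 454 = 2511.

2511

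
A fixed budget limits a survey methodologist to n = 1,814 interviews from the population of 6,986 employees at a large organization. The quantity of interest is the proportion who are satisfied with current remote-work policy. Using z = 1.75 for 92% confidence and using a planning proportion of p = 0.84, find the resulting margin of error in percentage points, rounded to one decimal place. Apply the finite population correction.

1.3

Finite-population factor: (N−n)/(N−1) = (6986−1814)/(6986−1) = 0.7404.
SE(p̂) = √[p(1−p)/n · (N−n)/(N−1)] = √[0.1344/1814 × 0.7404] = 0.00741.
E = z × SE = 1.75 × 0.00741 = 0.01296 ≈ 1.3 percentage points.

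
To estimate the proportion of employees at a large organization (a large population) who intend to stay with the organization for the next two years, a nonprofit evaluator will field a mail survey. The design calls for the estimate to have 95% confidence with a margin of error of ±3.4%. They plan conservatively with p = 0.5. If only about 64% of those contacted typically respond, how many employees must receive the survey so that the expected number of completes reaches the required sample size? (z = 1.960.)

1299

Completed interviews needed: n₀ = 1.960² × 0.2500 / 0.034² ≈ 830.80 → 831.
At a 64% response rate, contacts needed = 831 / 0.64 ≈ 1298.44 → 1299.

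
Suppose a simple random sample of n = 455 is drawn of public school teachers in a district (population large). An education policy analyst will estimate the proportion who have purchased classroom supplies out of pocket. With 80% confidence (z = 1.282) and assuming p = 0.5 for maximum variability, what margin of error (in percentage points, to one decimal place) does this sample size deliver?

3.0

SE(p̂) = √[p(1−p)/n] = √[0.2500/455] = 0.02344.
E = z × SE = 1.282 × 0.02344 = 0.03005, or 3.0 percentage points.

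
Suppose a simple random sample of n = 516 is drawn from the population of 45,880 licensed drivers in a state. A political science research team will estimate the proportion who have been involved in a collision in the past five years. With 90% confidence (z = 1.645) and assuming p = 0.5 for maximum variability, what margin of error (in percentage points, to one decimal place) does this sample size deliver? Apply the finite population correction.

Finite-population factor: (N−n)/(N−1) = (45880−516)/(45880−1) = 0.9888.
SE(p̂) = √[p(1−p)/n · (N−n)/(N−1)] = √[0.2500/516 × 0.9888] = 0.02189.
E = z × SE = 1.645 × 0.02189 = 0.03600 ≈ 3.6 percentage points.

3.6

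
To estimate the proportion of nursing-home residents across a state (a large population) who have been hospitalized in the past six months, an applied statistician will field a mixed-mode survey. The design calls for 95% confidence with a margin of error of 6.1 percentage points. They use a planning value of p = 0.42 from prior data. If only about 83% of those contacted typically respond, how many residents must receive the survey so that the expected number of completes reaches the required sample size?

For 95% confidence, z = 1.960.
Completed interviews needed: n₀ = 1.960² × 0.2436 / 0.061² ≈ 251.50 → 252.
At an 83% response rate, contacts needed = 252 / 0.83 ≈ 303.61 → 304.

304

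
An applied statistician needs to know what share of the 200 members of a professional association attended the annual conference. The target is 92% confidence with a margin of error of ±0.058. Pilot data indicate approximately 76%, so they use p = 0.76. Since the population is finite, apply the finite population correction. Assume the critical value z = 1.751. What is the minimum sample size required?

92

Unadjusted: n₀ = 1.751² × 0.76 × 0.24 / 0.058² ≈ 166.24, so n₀ = 167.
Finite population correction with N = 200: n = n₀ / (1 + (n₀−1)/N) = 167 / (1 + 166/200) = 167 / 1.8300 ≈ 91.26.
Rounding up, n = 92.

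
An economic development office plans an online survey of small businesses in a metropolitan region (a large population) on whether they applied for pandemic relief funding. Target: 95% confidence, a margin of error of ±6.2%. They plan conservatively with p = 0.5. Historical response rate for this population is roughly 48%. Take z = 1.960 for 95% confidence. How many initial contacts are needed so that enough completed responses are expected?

Completed interviews needed: n₀ = 1.960² × 0.2500 / 0.062² ≈ 249.84 → 250.
At a 48% response rate, contacts needed = 250 / 0.48 ≈ 520.83 → 521.

521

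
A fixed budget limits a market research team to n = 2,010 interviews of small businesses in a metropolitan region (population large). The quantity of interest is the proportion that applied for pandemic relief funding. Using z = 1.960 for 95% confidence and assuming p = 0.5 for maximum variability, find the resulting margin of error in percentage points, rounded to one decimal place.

2.2

SE(p̂) = √[p(1−p)/n] = √[0.2500/2010] = 0.01115.
E = z × SE = 1.960 × 0.01115 = 0.02186, or 2.2 percentage points.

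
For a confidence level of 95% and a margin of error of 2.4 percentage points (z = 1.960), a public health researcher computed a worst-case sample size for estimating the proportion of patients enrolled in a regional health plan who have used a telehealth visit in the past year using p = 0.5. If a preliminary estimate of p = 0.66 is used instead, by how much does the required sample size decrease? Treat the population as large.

171

Conservative (p = 0.5): n = 1.960² × 0.25 / 0.024² ≈ 1667.36 → 1668.
Using p = 0.66: p(1−p) = 0.2244, so n = 1.960² × 0.2244 / 0.024² ≈ 1496.62 → 1497.
Reduction: 1668 − 1497 = 171.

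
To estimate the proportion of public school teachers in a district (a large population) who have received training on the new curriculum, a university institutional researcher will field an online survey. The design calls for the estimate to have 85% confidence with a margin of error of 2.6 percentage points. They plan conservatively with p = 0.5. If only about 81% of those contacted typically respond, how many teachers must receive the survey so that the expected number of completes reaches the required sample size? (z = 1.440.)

Completed interviews needed: n₀ = 1.440² × 0.2500 / 0.026² ≈ 766.86 → 767.
At an 81% response rate, contacts needed = 767 / 0.81 ≈ 946.91 → 947.

947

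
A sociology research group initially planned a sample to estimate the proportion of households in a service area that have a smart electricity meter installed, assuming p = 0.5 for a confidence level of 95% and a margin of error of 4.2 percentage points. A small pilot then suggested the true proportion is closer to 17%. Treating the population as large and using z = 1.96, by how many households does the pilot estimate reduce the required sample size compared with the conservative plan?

Conservative (p = 0.5): n = 1.96² × 0.25 / 0.042² ≈ 544.44 → 545.
Using p = 0.17: p(1−p) = 0.1411, so n = 1.96² × 0.1411 / 0.042² ≈ 307.28 → 308.
Reduction: 545 − 308 = 237.

237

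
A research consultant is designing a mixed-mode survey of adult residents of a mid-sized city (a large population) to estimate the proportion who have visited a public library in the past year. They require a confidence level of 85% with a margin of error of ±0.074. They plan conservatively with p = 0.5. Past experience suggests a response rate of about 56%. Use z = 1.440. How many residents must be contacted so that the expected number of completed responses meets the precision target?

Completed interviews needed: n₀ = 1.440² × 0.2500 / 0.074² ≈ 94.67 → 95.
At a 56% response rate, contacts needed = 95 / 0.56 ≈ 169.64 → 170.

170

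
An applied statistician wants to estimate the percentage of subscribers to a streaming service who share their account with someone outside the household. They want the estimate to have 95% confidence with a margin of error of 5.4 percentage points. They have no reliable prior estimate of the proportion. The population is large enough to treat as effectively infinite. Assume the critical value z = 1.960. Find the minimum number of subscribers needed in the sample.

With no prior estimate, use p = 0.5, giving p(1−p) = 0.25.
n = z²·p(1−p)/E² = 1.960² × 0.2500 / 0.054² = 3.8416 × 0.2500 / 0.002916 ≈ 329.36.
Rounding up gives n = 330.

330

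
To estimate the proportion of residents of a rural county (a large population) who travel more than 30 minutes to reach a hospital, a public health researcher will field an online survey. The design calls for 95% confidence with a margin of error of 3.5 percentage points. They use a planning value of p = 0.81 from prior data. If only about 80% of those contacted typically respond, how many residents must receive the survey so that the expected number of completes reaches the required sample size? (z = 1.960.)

604

Completed interviews needed: n₀ = 1.960² × 0.1539 / 0.035² ≈ 482.63 → 483.
At an 80% response rate, contacts needed = 483 / 0.80 ≈ 603.75 → 604.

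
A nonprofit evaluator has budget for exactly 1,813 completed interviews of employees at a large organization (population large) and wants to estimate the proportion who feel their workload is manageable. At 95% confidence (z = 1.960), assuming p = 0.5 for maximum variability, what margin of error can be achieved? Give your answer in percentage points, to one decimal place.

2.3

SE(p̂) = √[p(1−p)/n] = √[0.2500/1813] = 0.01174.
E = z × SE = 1.960 × 0.01174 = 0.02302, or 2.3 percentage points.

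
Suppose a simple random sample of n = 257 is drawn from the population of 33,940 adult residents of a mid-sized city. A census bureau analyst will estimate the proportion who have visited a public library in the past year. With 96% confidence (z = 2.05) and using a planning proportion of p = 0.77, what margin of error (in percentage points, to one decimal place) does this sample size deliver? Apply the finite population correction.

Finite-population factor: (N−n)/(N−1) = (33940−257)/(33940−1) = 0.9925.
SE(p̂) = √[p(1−p)/n · (N−n)/(N−1)] = √[0.1771/257 × 0.9925] = 0.02615.
E = z × SE = 2.05 × 0.02615 = 0.05361 ≈ 5.4 percentage points.

5.4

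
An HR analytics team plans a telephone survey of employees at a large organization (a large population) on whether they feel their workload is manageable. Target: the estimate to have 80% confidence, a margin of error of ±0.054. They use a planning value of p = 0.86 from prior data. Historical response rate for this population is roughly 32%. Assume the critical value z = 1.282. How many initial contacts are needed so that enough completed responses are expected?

213

Completed interviews needed: n₀ = 1.282² × 0.1204 / 0.054² ≈ 67.86 → 68.
At a 32% response rate, contacts needed = 68 / 0.32 ≈ 212.50 → 213.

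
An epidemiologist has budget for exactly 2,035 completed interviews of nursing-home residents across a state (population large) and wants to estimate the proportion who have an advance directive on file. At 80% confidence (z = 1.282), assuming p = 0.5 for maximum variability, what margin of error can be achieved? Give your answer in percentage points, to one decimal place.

1.4

SE(p̂) = √[p(1−p)/n] = √[0.2500/2035] = 0.01108.
E = z × SE = 1.282 × 0.01108 = 0.01421, or 1.4 percentage points.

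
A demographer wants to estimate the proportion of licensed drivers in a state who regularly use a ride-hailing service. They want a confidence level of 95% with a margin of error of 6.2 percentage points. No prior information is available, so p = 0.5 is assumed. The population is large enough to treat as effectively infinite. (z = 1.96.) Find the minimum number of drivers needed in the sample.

With p = 0.5, p(1−p) = 0.25.
n = z²·p(1−p)/E² = 1.96² × 0.2500 / 0.062² = 3.8416 × 0.2500 / 0.003844 ≈ 249.84.
Rounding up gives n = 250.

250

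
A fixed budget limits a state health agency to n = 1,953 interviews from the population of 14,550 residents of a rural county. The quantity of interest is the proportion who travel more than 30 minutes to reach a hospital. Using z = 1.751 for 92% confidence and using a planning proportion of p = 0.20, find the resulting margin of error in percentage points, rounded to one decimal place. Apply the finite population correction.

Finite-population factor: (N−n)/(N−1) = (14550−1953)/(14550−1) = 0.8658.
SE(p̂) = √[p(1−p)/n · (N−n)/(N−1)] = √[0.1600/1953 × 0.8658] = 0.00842.
E = z × SE = 1.751 × 0.00842 = 0.01475 ≈ 1.5 percentage points.

1.5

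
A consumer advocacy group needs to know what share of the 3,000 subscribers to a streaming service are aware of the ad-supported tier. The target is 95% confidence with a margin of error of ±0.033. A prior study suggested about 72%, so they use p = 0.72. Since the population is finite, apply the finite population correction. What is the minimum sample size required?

576

For 95% confidence, z = 1.960.
Unadjusted: n₀ = 1.960² × 0.72 × 0.28 / 0.033² ≈ 711.17, so n₀ = 712.
Finite population correction with N = 3,000: n = n₀ / (1 + (n₀−1)/N) = 712 / (1 + 711/3000) = 712 / 1.2370 ≈ 575.59.
Rounding up, n = 576.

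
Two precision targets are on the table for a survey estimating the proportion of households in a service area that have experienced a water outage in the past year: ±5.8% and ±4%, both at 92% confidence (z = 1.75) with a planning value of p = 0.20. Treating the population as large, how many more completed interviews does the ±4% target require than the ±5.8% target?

At ±5.8%: n = 1.75² × 0.1600 / 0.058² ≈ 145.66 → 146.
At ±4%: n = 1.75² × 0.1600 / 0.040² ≈ 306.25 → 307.
Additional respondents: 307 − 146 = 161.

161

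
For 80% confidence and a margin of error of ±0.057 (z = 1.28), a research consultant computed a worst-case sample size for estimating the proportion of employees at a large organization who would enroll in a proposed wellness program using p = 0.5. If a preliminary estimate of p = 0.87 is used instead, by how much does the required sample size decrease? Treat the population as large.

Conservative (p = 0.5): n = 1.28² × 0.25 / 0.057² ≈ 126.07 → 127.
Using p = 0.87: p(1−p) = 0.1131, so n = 1.28² × 0.1131 / 0.057² ≈ 57.03 → 58.
Reduction: 127 − 58 = 69.

69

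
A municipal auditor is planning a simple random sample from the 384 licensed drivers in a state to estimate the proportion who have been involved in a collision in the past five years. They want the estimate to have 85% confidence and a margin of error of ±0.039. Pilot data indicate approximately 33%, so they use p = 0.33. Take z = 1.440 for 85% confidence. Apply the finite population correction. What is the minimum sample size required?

170

Unadjusted: n₀ = 1.440² × 0.33 × 0.67 / 0.039² ≈ 301.43, so n₀ = 302.
Finite population correction with N = 384: n = n₀ / (1 + (n₀−1)/N) = 302 / (1 + 301/384) = 302 / 1.7839 ≈ 169.30.
Rounding up, n = 170.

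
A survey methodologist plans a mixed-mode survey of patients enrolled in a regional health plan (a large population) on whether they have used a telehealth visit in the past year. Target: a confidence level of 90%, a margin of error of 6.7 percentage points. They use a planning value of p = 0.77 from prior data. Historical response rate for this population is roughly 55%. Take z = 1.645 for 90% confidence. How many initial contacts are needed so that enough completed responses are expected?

195

Completed interviews needed: n₀ = 1.645² × 0.1771 / 0.067² ≈ 106.76 → 107.
At a 55% response rate, contacts needed = 107 / 0.55 ≈ 194.55 → 195.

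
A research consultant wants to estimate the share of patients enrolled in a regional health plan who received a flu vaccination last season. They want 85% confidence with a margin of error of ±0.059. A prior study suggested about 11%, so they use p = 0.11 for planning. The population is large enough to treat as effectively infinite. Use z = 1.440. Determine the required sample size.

59

With p = 0.11, p(1−p) = 0.0979.
n = z²·p(1−p)/E² = 1.440² × 0.0979 / 0.059² = 2.0736 × 0.0979 / 0.003481 ≈ 58.32.
Rounding up gives n = 59.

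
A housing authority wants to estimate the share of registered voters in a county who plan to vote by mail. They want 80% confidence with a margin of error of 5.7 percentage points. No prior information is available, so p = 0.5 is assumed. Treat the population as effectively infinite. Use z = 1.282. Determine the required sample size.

With p = 0.5, p(1−p) = 0.25.
n = z²·p(1−p)/E² = 1.282² × 0.2500 / 0.057² = 1.6435 × 0.2500 / 0.003249 ≈ 126.46.
Rounding up gives n = 127.

127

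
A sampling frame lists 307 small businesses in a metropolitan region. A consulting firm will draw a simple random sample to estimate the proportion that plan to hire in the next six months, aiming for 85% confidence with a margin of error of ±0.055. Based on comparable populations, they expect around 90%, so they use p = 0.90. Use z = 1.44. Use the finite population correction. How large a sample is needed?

52

Unadjusted: n₀ = 1.44² × 0.90 × 0.10 / 0.055² ≈ 61.69, so n₀ = 62.
Finite population correction with N = 307: n = n₀ / (1 + (n₀−1)/N) = 62 / (1 + 61/307) = 62 / 1.1987 ≈ 51.72.
Rounding up, n = 52.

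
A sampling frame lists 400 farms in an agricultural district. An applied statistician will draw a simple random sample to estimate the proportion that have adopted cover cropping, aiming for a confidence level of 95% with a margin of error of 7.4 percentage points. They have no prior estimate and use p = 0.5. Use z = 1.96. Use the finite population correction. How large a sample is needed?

123

Unadjusted: n₀ = 1.96² × 0.50 × 0.50 / 0.074² ≈ 175.38, so n₀ = 176.
Finite population correction with N = 400: n = n₀ / (1 + (n₀−1)/N) = 176 / (1 + 175/400) = 176 / 1.4375 ≈ 122.43.
Rounding up, n = 123.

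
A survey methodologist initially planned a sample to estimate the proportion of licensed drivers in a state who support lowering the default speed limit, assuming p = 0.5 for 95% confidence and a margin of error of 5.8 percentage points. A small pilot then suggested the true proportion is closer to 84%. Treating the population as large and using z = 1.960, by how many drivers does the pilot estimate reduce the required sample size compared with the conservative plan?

132

Conservative (p = 0.5): n = 1.960² × 0.25 / 0.058² ≈ 285.49 → 286.
Using p = 0.84: p(1−p) = 0.1344, so n = 1.960² × 0.1344 / 0.058² ≈ 153.48 → 154.
Reduction: 286 − 154 = 132.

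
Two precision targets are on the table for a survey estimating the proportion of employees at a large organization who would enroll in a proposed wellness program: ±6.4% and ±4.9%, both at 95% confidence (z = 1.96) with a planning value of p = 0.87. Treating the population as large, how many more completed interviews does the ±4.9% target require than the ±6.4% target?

At ±6.4%: n = 1.96² × 0.1131 / 0.064² ≈ 106.08 → 107.
At ±4.9%: n = 1.96² × 0.1131 / 0.049² ≈ 180.96 → 181.
Additional respondents: 181 − 107 = 74.

74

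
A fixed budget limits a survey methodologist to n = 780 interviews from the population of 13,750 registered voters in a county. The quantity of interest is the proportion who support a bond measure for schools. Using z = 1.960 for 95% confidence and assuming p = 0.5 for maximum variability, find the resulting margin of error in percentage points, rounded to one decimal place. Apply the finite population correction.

Finite-population factor: (N−n)/(N−1) = (13750−780)/(13750−1) = 0.9433.
SE(p̂) = √[p(1−p)/n · (N−n)/(N−1)] = √[0.2500/780 × 0.9433] = 0.01739.
E = z × SE = 1.960 × 0.01739 = 0.03408 ≈ 3.4 percentage points.

3.4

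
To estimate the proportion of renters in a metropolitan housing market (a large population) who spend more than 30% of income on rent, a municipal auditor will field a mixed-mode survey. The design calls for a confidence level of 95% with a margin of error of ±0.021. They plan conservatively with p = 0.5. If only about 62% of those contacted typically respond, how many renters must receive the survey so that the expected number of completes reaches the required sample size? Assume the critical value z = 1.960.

Completed interviews needed: n₀ = 1.960² × 0.2500 / 0.021² ≈ 2177.78 → 2178.
At a 62% response rate, contacts needed = 2178 / 0.62 ≈ 3512.90 → 3513.

3513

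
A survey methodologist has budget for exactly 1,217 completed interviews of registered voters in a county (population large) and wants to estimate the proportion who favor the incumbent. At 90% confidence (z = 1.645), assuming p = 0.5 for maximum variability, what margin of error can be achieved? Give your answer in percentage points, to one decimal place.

SE(p̂) = √[p(1−p)/n] = √[0.2500/1217] = 0.01433.
E = z × SE = 1.645 × 0.01433 = 0.02358, or 2.4 percentage points.

2.4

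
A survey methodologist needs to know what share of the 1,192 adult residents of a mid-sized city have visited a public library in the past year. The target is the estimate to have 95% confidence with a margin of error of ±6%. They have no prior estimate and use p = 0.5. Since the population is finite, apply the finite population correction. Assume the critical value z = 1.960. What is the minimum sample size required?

Unadjusted: n₀ = 1.960² × 0.50 × 0.50 / 0.060² ≈ 266.78, so n₀ = 267.
Finite population correction with N = 1,192: n = n₀ / (1 + (n₀−1)/N) = 267 / (1 + 266/1192) = 267 / 1.2232 ≈ 218.29.
Rounding up, n = 219.

219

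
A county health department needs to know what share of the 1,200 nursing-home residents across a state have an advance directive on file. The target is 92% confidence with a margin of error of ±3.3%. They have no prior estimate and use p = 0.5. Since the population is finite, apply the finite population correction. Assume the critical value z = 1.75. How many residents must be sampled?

Unadjusted: n₀ = 1.75² × 0.50 × 0.50 / 0.033² ≈ 703.05, so n₀ = 704.
Finite population correction with N = 1,200: n = n₀ / (1 + (n₀−1)/N) = 704 / (1 + 703/1200) = 704 / 1.5858 ≈ 443.93.
Rounding up, n = 444.

444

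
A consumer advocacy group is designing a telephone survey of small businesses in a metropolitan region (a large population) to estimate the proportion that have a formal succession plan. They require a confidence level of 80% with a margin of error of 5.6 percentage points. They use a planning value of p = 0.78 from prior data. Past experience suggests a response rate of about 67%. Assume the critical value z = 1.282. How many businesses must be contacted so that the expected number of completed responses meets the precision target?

Completed interviews needed: n₀ = 1.282² × 0.1716 / 0.056² ≈ 89.93 → 90.
At a 67% response rate, contacts needed = 90 / 0.67 ≈ 134.33 → 135.

135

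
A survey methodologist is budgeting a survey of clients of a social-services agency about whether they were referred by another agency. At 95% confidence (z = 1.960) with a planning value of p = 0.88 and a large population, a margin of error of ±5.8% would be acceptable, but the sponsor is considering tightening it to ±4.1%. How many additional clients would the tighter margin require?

At ±5.8%: n = 1.960² × 0.1056 / 0.058² ≈ 120.59 → 121.
At ±4.1%: n = 1.960² × 0.1056 / 0.041² ≈ 241.33 → 242.
Additional respondents: 242 − 121 = 121.

121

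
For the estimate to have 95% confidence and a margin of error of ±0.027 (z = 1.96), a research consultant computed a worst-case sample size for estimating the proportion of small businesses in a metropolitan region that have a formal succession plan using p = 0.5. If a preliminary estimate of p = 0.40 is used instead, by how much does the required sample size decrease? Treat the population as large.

53

Conservative (p = 0.5): n = 1.96² × 0.25 / 0.027² ≈ 1317.42 → 1318.
Using p = 0.40: p(1−p) = 0.2400, so n = 1.96² × 0.2400 / 0.027² ≈ 1264.72 → 1265.
Reduction: 1318 − 1265 = 53.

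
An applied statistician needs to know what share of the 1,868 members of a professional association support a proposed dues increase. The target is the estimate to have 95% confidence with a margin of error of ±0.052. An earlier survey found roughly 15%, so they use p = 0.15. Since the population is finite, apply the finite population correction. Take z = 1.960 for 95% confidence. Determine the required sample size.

Unadjusted: n₀ = 1.960² × 0.15 × 0.85 / 0.052² ≈ 181.14, so n₀ = 182.
Finite population correction with N = 1,868: n = n₀ / (1 + (n₀−1)/N) = 182 / (1 + 181/1868) = 182 / 1.0969 ≈ 165.92.
Rounding up, n = 166.

166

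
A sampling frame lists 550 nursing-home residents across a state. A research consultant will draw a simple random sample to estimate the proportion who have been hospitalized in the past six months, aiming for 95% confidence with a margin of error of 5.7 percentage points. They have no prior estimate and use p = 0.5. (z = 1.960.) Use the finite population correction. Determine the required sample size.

Unadjusted: n₀ = 1.960² × 0.50 × 0.50 / 0.057² ≈ 295.60, so n₀ = 296.
Finite population correction with N = 550: n = n₀ / (1 + (n₀−1)/N) = 296 / (1 + 295/550) = 296 / 1.5364 ≈ 192.66.
Rounding up, n = 193.

193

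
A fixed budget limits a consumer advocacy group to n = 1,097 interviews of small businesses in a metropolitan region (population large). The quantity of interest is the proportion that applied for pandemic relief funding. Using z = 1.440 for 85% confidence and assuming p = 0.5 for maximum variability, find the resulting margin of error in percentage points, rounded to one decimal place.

2.2

SE(p̂) = √[p(1−p)/n] = √[0.2500/1097] = 0.01510.
E = z × SE = 1.440 × 0.01510 = 0.02174, or 2.2 percentage points.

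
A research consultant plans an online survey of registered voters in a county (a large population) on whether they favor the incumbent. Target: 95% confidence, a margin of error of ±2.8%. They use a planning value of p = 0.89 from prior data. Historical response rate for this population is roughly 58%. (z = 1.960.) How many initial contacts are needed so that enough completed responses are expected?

828

Completed interviews needed: n₀ = 1.960² × 0.0979 / 0.028² ≈ 479.71 → 480.
At a 58% response rate, contacts needed = 480 / 0.58 ≈ 827.59 → 828.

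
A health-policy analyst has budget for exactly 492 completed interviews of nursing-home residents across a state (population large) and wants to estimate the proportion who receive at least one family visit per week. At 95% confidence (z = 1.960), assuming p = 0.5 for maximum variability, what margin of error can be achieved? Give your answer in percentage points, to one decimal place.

SE(p̂) = √[p(1−p)/n] = √[0.2500/492] = 0.02254.
E = z × SE = 1.960 × 0.02254 = 0.04418, or 4.4 percentage points.

4.4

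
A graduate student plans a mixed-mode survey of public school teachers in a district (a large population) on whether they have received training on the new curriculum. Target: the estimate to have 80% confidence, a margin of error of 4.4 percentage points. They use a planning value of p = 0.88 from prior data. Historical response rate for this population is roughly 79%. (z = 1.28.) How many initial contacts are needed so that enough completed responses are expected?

114

Completed interviews needed: n₀ = 1.28² × 0.1056 / 0.044² ≈ 89.37 → 90.
At a 79% response rate, contacts needed = 90 / 0.79 ≈ 113.92 → 114.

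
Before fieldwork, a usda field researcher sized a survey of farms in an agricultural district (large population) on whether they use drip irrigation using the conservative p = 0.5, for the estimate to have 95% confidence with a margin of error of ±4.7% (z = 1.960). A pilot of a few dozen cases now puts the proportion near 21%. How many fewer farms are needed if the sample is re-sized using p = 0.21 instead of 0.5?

146

Conservative (p = 0.5): n = 1.960² × 0.25 / 0.047² ≈ 434.77 → 435.
Using p = 0.21: p(1−p) = 0.1659, so n = 1.960² × 0.1659 / 0.047² ≈ 288.51 → 289.
Reduction: 435 − 289 = 146.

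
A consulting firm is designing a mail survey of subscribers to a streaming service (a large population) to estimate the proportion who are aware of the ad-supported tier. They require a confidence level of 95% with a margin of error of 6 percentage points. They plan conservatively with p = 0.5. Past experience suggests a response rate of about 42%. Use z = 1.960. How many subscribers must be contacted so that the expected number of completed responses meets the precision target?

636

Completed interviews needed: n₀ = 1.960² × 0.2500 / 0.060² ≈ 266.78 → 267.
At a 42% response rate, contacts needed = 267 / 0.42 ≈ 635.71 → 636.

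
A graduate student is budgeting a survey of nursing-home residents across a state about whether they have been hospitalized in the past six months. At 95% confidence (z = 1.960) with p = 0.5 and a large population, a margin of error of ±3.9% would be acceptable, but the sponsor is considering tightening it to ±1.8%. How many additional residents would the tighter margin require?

At ±3.9%: n = 1.960² × 0.2500 / 0.039² ≈ 631.43 → 632.
At ±1.8%: n = 1.960² × 0.2500 / 0.018² ≈ 2964.20 → 2965.
Additional respondents: 2965 − 632 = 2333.

2333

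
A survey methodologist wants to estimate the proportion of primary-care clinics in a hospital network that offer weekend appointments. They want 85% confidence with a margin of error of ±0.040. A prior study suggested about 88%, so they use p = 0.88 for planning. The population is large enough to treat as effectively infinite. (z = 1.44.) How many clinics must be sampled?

With p = 0.88, p(1−p) = 0.1056.
n = z²·p(1−p)/E² = 1.44² × 0.1056 / 0.040² = 2.0736 × 0.1056 / 0.001600 ≈ 136.86.
Rounding up gives n = 137.

137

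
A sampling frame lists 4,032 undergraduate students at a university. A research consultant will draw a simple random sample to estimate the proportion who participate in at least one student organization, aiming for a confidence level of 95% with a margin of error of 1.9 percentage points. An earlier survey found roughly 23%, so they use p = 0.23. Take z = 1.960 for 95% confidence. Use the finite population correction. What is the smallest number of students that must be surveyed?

Unadjusted: n₀ = 1.960² × 0.23 × 0.77 / 0.019² ≈ 1884.62, so n₀ = 1885.
Finite population correction with N = 4,032: n = n₀ / (1 + (n₀−1)/N) = 1885 / (1 + 1884/4032) = 1885 / 1.4673 ≈ 1284.71.
Rounding up, n = 1285.

1285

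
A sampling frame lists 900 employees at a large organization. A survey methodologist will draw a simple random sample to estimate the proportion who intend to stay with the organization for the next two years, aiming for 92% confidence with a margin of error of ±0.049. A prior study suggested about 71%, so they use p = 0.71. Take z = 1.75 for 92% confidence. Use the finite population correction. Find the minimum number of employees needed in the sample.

204

Unadjusted: n₀ = 1.75² × 0.71 × 0.29 / 0.049² ≈ 262.63, so n₀ = 263.
Finite population correction with N = 900: n = n₀ / (1 + (n₀−1)/N) = 263 / (1 + 262/900) = 263 / 1.2911 ≈ 203.70.
Rounding up, n = 204.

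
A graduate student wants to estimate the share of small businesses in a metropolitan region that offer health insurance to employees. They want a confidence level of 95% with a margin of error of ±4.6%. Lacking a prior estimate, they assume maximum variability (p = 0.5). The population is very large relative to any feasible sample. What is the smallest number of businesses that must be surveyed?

454

For 95% confidence, z = 1.96.
With p = 0.5, p(1−p) = 0.25.
n = z²·p(1−p)/E² = 1.96² × 0.2500 / 0.046² = 3.8416 × 0.2500 / 0.002116 ≈ 453.88.
Rounding up gives n = 454.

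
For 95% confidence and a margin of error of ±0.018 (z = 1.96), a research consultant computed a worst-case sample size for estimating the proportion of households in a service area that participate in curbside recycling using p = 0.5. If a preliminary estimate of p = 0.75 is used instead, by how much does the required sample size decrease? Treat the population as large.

741

Conservative (p = 0.5): n = 1.96² × 0.25 / 0.018² ≈ 2964.20 → 2965.
Using p = 0.75: p(1−p) = 0.1875, so n = 1.96² × 0.1875 / 0.018² ≈ 2223.15 → 2224.
Reduction: 2965 − 2224 = 741.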